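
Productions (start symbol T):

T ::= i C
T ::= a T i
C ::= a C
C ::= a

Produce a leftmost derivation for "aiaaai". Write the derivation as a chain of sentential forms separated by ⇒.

T⇒aTi⇒aiCi⇒aiaCi⇒aiaaCi⇒aiaaai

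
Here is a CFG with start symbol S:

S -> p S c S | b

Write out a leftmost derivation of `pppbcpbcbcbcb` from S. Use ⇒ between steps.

S ⇒ pScS   [S -> p S c S]
pScS ⇒ ppScScS   [S -> p S c S]
ppScScS ⇒ pppScScScS   [S -> p S c S]
pppScScScS ⇒ pppbcScScS   [S -> b]
pppbcScScS ⇒ pppbcpScScScS   [S -> p S c S]
pppbcpScScScS ⇒ pppbcpbcScScS   [S -> b]
pppbcpbcScScS ⇒ pppbcpbcbcScS   [S -> b]
pppbcpbcbcScS ⇒ pppbcpbcbcbcS   [S -> b]
pppbcpbcbcbcS ⇒ pppbcpbcbcbcb   [S -> b]

S⇒pScS⇒ppScScS⇒pppScScScS⇒pppbcScScS⇒pppbcpScScScS⇒pppbcpbcScScS⇒pppbcpbcbcScS⇒pppbcpbcbcbcS⇒pppbcpbcbcbcb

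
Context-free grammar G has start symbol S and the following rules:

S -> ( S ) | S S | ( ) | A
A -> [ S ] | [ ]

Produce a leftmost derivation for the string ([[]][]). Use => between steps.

S => (S) => (SS) => (AS) => ([S]S) => ([A]S) => ([[]]S) => ([[]]A) => ([[]][])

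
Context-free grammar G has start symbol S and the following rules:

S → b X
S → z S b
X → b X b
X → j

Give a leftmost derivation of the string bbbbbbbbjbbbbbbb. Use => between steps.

S => bX   [S → b X]
bX => bbXb   [X → b X b]
bbXb => bbbXbb   [X → b X b]
bbbXbb => bbbbXbbb   [X → b X b]
bbbbXbbb => bbbbbXbbbb   [X → b X b]
bbbbbXbbbb => bbbbbbXbbbbb   [X → b X b]
bbbbbbXbbbbb => bbbbbbbXbbbbbb   [X → b X b]
bbbbbbbXbbbbbb => bbbbbbbbXbbbbbbb   [X → b X b]
bbbbbbbbXbbbbbbb => bbbbbbbbjbbbbbbb   [X → j]

S=>bX=>bbXb=>bbbXbb=>bbbbXbbb=>bbbbbXbbbb=>bbbbbbXbbbbb=>bbbbbbbXbbbbbb=>bbbbbbbbXbbbbbbb=>bbbbbbbbjbbbbbbb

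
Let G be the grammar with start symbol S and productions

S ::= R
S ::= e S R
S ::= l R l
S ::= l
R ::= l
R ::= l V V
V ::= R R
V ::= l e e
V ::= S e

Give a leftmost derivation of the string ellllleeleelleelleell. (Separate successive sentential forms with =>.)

S=>eSR=>elRlR=>ellVVlR=>ellRRVlR=>elllVVRVlR=>elllRRVRVlR=>ellllVVRVRVlR=>ellllleeVRVRVlR=>ellllleeleeRVRVlR=>ellllleeleelVRVlR=>ellllleeleelleeRVlR=>ellllleeleelleelVlR=>ellllleeleelleelleelR=>ellllleeleelleelleell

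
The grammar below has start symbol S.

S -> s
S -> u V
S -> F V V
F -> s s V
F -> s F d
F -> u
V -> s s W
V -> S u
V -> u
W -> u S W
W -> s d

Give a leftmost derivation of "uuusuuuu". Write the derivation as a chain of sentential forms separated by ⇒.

S ⇒ uV   [S -> u V]
uV ⇒ uSu   [V -> S u]
uSu ⇒ uuVu   [S -> u V]
uuVu ⇒ uuSuu   [V -> S u]
uuSuu ⇒ uuFVVuu   [S -> F V V]
uuFVVuu ⇒ uuuVVuu   [F -> u]
uuuVVuu ⇒ uuuSuVuu   [V -> S u]
uuuSuVuu ⇒ uuusuVuu   [S -> s]
uuusuVuu ⇒ uuusuuuu   [V -> u]

S ⇒ uV ⇒ uSu ⇒ uuVu ⇒ uuSuu ⇒ uuFVVuu ⇒ uuuVVuu ⇒ uuuSuVuu ⇒ uuusuVuu ⇒ uuusuuuu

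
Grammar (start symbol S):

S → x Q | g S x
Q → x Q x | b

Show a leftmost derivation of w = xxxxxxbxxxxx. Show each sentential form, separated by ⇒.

S ⇒ xQ   [S → x Q]
xQ ⇒ xxQx   [Q → x Q x]
xxQx ⇒ xxxQxx   [Q → x Q x]
xxxQxx ⇒ xxxxQxxx   [Q → x Q x]
xxxxQxxx ⇒ xxxxxQxxxx   [Q → x Q x]
xxxxxQxxxx ⇒ xxxxxxQxxxxx   [Q → x Q x]
xxxxxxQxxxxx ⇒ xxxxxxbxxxxx   [Q → b]

S ⇒ xQ ⇒ xxQx ⇒ xxxQxx ⇒ xxxxQxxx ⇒ xxxxxQxxxx ⇒ xxxxxxQxxxxx ⇒ xxxxxxbxxxxx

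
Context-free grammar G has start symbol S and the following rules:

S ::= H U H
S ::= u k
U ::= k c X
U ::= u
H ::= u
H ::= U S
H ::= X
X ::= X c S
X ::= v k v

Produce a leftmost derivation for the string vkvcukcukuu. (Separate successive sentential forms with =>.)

S => HUH => XUH => XcSUH => XcScSUH => vkvcScSUH => vkvcukcSUH => vkvcukcukUH => vkvcukcukuH => vkvcukcukuu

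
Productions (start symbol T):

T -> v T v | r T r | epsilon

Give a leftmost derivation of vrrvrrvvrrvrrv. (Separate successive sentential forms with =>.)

T=>vTv=>vrTrv=>vrrTrrv=>vrrvTvrrv=>vrrvrTrvrrv=>vrrvrrTrrvrrv=>vrrvrrvTvrrvrrv=>vrrvrrvvrrvrrv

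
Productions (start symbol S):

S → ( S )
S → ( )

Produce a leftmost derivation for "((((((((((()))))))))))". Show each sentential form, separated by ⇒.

S ⇒ (S) ⇒ ((S)) ⇒ (((S))) ⇒ ((((S)))) ⇒ (((((S))))) ⇒ ((((((S)))))) ⇒ (((((((S))))))) ⇒ ((((((((S)))))))) ⇒ (((((((((S))))))))) ⇒ ((((((((((S)))))))))) ⇒ ((((((((((()))))))))))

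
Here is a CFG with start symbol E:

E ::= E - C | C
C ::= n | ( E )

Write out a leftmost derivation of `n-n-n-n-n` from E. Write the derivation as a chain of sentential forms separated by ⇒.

E ⇒ E-C ⇒ E-C-C ⇒ E-C-C-C ⇒ E-C-C-C-C ⇒ C-C-C-C-C ⇒ n-C-C-C-C ⇒ n-n-C-C-C ⇒ n-n-n-C-C ⇒ n-n-n-n-C ⇒ n-n-n-n-n

E ⇒ E-C   [E ::= E - C]
E-C ⇒ E-C-C   [E ::= E - C]
E-C-C ⇒ E-C-C-C   [E ::= E - C]
E-C-C-C ⇒ E-C-C-C-C   [E ::= E - C]
E-C-C-C-C ⇒ C-C-C-C-C   [E ::= C]
C-C-C-C-C ⇒ n-C-C-C-C   [C ::= n]
n-C-C-C-C ⇒ n-n-C-C-C   [C ::= n]
n-n-C-C-C ⇒ n-n-n-C-C   [C ::= n]
n-n-n-C-C ⇒ n-n-n-n-C   [C ::= n]
n-n-n-n-C ⇒ n-n-n-n-n   [C ::= n]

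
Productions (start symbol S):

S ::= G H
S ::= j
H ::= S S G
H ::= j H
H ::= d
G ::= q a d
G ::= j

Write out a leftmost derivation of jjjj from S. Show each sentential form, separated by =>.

S => GH => jH => jSSG => jjSG => jjjG => jjjj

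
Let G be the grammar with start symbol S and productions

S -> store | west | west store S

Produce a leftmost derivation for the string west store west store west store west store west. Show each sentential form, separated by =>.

S => west store S => west store west store S => west store west store west store S => west store west store west store west store S => west store west store west store west store west

S => west store S   [S -> west store S]
west store S => west store west store S   [S -> west store S]
west store west store S => west store west store west store S   [S -> west store S]
west store west store west store S => west store west store west store west store S   [S -> west store S]
west store west store west store west store S => west store west store west store west store west   [S -> west]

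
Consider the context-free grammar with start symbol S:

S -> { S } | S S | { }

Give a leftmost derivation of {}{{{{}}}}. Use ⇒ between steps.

S ⇒ SS   [S -> S S]
SS ⇒ {}S   [S -> { }]
{}S ⇒ {}{S}   [S -> { S }]
{}{S} ⇒ {}{{S}}   [S -> { S }]
{}{{S}} ⇒ {}{{{S}}}   [S -> { S }]
{}{{{S}}} ⇒ {}{{{{}}}}   [S -> { }]

S ⇒ SS ⇒ {}S ⇒ {}{S} ⇒ {}{{S}} ⇒ {}{{{S}}} ⇒ {}{{{{}}}}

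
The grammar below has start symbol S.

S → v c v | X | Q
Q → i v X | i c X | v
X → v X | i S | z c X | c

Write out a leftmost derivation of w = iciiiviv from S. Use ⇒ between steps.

S ⇒ Q   [S → Q]
Q ⇒ icX   [Q → i c X]
icX ⇒ iciS   [X → i S]
iciS ⇒ iciX   [S → X]
iciX ⇒ iciiS   [X → i S]
iciiS ⇒ iciiQ   [S → Q]
iciiQ ⇒ iciiivX   [Q → i v X]
iciiivX ⇒ iciiiviS   [X → i S]
iciiiviS ⇒ iciiiviQ   [S → Q]
iciiiviQ ⇒ iciiiviv   [Q → v]

S ⇒ Q ⇒ icX ⇒ iciS ⇒ iciX ⇒ iciiS ⇒ iciiQ ⇒ iciiivX ⇒ iciiiviS ⇒ iciiiviQ ⇒ iciiiviv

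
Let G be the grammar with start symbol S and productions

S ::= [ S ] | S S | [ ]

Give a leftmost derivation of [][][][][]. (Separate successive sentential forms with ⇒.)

S ⇒ SS ⇒ SSS ⇒ SSSS ⇒ []SSS ⇒ []SSSS ⇒ [][]SSS ⇒ [][][]SS ⇒ [][][][]S ⇒ [][][][][]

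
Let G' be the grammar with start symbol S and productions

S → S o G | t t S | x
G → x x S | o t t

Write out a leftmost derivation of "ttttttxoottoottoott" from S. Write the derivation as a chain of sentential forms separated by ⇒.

S ⇒ SoG ⇒ ttSoG ⇒ ttSoGoG ⇒ ttttSoGoG ⇒ ttttttSoGoG ⇒ ttttttSoGoGoG ⇒ ttttttxoGoGoG ⇒ ttttttxoottoGoG ⇒ ttttttxoottoottoG ⇒ ttttttxoottoottoott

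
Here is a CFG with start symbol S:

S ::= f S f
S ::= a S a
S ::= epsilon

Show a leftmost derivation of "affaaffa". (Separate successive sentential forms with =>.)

S => aSa => afSfa => affSffa => affaSaffa => affaaffa

S => aSa   [S ::= a S a]
aSa => afSfa   [S ::= f S f]
afSfa => affSffa   [S ::= f S f]
affSffa => affaSaffa   [S ::= a S a]
affaSaffa => affaaffa   [S ::= epsilon]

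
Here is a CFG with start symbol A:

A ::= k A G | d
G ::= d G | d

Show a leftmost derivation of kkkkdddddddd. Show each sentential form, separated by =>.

A=>kAG=>kkAGG=>kkkAGGG=>kkkkAGGGG=>kkkkdGGGG=>kkkkddGGG=>kkkkdddGGG=>kkkkddddGG=>kkkkdddddGG=>kkkkddddddG=>kkkkdddddddG=>kkkkdddddddd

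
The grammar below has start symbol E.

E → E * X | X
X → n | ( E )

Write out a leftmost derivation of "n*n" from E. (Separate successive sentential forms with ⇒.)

E ⇒ E*X   [E → E * X]
E*X ⇒ X*X   [E → X]
X*X ⇒ n*X   [X → n]
n*X ⇒ n*n   [X → n]

E ⇒ E*X ⇒ X*X ⇒ n*X ⇒ n*n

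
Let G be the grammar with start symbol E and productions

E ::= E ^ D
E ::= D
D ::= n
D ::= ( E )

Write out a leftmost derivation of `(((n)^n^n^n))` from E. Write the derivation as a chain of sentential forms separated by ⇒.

E ⇒ D   [E ::= D]
D ⇒ (E)   [D ::= ( E )]
(E) ⇒ (D)   [E ::= D]
(D) ⇒ ((E))   [D ::= ( E )]
((E)) ⇒ ((E^D))   [E ::= E ^ D]
((E^D)) ⇒ ((E^D^D))   [E ::= E ^ D]
((E^D^D)) ⇒ ((E^D^D^D))   [E ::= E ^ D]
((E^D^D^D)) ⇒ ((D^D^D^D))   [E ::= D]
((D^D^D^D)) ⇒ (((E)^D^D^D))   [D ::= ( E )]
(((E)^D^D^D)) ⇒ (((D)^D^D^D))   [E ::= D]
(((D)^D^D^D)) ⇒ (((n)^D^D^D))   [D ::= n]
(((n)^D^D^D)) ⇒ (((n)^n^D^D))   [D ::= n]
(((n)^n^D^D)) ⇒ (((n)^n^n^D))   [D ::= n]
(((n)^n^n^D)) ⇒ (((n)^n^n^n))   [D ::= n]

E⇒D⇒(E)⇒(D)⇒((E))⇒((E^D))⇒((E^D^D))⇒((E^D^D^D))⇒((D^D^D^D))⇒(((E)^D^D^D))⇒(((D)^D^D^D))⇒(((n)^D^D^D))⇒(((n)^n^D^D))⇒(((n)^n^n^D))⇒(((n)^n^n^n))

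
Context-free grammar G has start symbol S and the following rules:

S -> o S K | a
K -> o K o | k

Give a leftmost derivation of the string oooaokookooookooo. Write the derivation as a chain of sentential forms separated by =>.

S=>oSK=>ooSKK=>oooSKKK=>oooaKKK=>oooaoKoKK=>oooaokoKK=>oooaokooKoK=>oooaokookoK=>oooaokookooKo=>oooaokookoooKoo=>oooaokookooooKooo=>oooaokookooookooo

S => oSK   [S -> o S K]
oSK => ooSKK   [S -> o S K]
ooSKK => oooSKKK   [S -> o S K]
oooSKKK => oooaKKK   [S -> a]
oooaKKK => oooaoKoKK   [K -> o K o]
oooaoKoKK => oooaokoKK   [K -> k]
oooaokoKK => oooaokooKoK   [K -> o K o]
oooaokooKoK => oooaokookoK   [K -> k]
oooaokookoK => oooaokookooKo   [K -> o K o]
oooaokookooKo => oooaokookoooKoo   [K -> o K o]
oooaokookoooKoo => oooaokookooooKooo   [K -> o K o]
oooaokookooooKooo => oooaokookooookooo   [K -> k]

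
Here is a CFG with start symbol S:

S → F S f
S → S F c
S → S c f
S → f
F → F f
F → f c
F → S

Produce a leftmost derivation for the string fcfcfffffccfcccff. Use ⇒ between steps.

S ⇒ FSf ⇒ fcSf ⇒ fcScff ⇒ fcSFccff ⇒ fcSFcFccff ⇒ fcFSfFcFccff ⇒ fcFfSfFcFccff ⇒ fcFffSfFcFccff ⇒ fcfcffSfFcFccff ⇒ fcfcffffFcFccff ⇒ fcfcfffffccFccff ⇒ fcfcfffffccfcccff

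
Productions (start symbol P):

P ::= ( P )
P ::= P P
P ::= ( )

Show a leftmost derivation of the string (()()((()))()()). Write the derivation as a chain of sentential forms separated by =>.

P => (P)   [P ::= ( P )]
(P) => (PP)   [P ::= P P]
(PP) => (()P)   [P ::= ( )]
(()P) => (()PP)   [P ::= P P]
(()PP) => (()()P)   [P ::= ( )]
(()()P) => (()()PP)   [P ::= P P]
(()()PP) => (()()PPP)   [P ::= P P]
(()()PPP) => (()()(P)PP)   [P ::= ( P )]
(()()(P)PP) => (()()((P))PP)   [P ::= ( P )]
(()()((P))PP) => (()()((()))PP)   [P ::= ( )]
(()()((()))PP) => (()()((()))()P)   [P ::= ( )]
(()()((()))()P) => (()()((()))()())   [P ::= ( )]

P => (P) => (PP) => (()P) => (()PP) => (()()P) => (()()PP) => (()()PPP) => (()()(P)PP) => (()()((P))PP) => (()()((()))PP) => (()()((()))()P) => (()()((()))()())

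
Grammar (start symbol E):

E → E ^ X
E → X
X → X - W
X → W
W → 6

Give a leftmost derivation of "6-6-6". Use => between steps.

E=>X=>X-W=>X-W-W=>W-W-W=>6-W-W=>6-6-W=>6-6-6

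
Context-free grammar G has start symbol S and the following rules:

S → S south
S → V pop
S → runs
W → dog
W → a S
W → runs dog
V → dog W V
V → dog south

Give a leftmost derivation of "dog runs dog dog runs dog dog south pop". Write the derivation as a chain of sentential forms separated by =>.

S => V pop => dog W V pop => dog runs dog V pop => dog runs dog dog W V pop => dog runs dog dog runs dog V pop => dog runs dog dog runs dog dog south pop

S => V pop   [S → V pop]
V pop => dog W V pop   [V → dog W V]
dog W V pop => dog runs dog V pop   [W → runs dog]
dog runs dog V pop => dog runs dog dog W V pop   [V → dog W V]
dog runs dog dog W V pop => dog runs dog dog runs dog V pop   [W → runs dog]
dog runs dog dog runs dog V pop => dog runs dog dog runs dog dog south pop   [V → dog south]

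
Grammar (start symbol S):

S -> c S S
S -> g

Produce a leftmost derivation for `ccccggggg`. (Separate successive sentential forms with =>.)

S => cSS => ccSSS => cccSSSS => ccccSSSSS => ccccgSSSS => ccccggSSS => ccccgggSS => ccccggggS => ccccggggg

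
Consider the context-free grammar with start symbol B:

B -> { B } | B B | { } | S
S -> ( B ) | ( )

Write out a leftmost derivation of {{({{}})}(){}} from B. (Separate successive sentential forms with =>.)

B=>{B}=>{BB}=>{BBB}=>{{B}BB}=>{{S}BB}=>{{(B)}BB}=>{{({B})}BB}=>{{({{}})}BB}=>{{({{}})}SB}=>{{({{}})}()B}=>{{({{}})}(){}}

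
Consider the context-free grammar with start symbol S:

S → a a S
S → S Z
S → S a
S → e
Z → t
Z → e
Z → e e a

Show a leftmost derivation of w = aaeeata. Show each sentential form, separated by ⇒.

S ⇒ aaS   [S → a a S]
aaS ⇒ aaSa   [S → S a]
aaSa ⇒ aaSZa   [S → S Z]
aaSZa ⇒ aaSaZa   [S → S a]
aaSaZa ⇒ aaSZaZa   [S → S Z]
aaSZaZa ⇒ aaeZaZa   [S → e]
aaeZaZa ⇒ aaeeaZa   [Z → e]
aaeeaZa ⇒ aaeeata   [Z → t]

S⇒aaS⇒aaSa⇒aaSZa⇒aaSaZa⇒aaSZaZa⇒aaeZaZa⇒aaeeaZa⇒aaeeata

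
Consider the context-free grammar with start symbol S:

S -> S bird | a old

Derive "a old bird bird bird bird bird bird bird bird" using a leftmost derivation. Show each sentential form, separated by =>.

S => S bird   [S -> S bird]
S bird => S bird bird   [S -> S bird]
S bird bird => S bird bird bird   [S -> S bird]
S bird bird bird => S bird bird bird bird   [S -> S bird]
S bird bird bird bird => S bird bird bird bird bird   [S -> S bird]
S bird bird bird bird bird => S bird bird bird bird bird bird   [S -> S bird]
S bird bird bird bird bird bird => S bird bird bird bird bird bird bird   [S -> S bird]
S bird bird bird bird bird bird bird => S bird bird bird bird bird bird bird bird   [S -> S bird]
S bird bird bird bird bird bird bird bird => a old bird bird bird bird bird bird bird bird   [S -> a old]

S => S bird => S bird bird => S bird bird bird => S bird bird bird bird => S bird bird bird bird bird => S bird bird bird bird bird bird => S bird bird bird bird bird bird bird => S bird bird bird bird bird bird bird bird => a old bird bird bird bird bird bird bird bird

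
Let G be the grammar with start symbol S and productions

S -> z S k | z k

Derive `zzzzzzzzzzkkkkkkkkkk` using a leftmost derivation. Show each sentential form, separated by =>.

S => zSk => zzSkk => zzzSkkk => zzzzSkkkk => zzzzzSkkkkk => zzzzzzSkkkkkk => zzzzzzzSkkkkkkk => zzzzzzzzSkkkkkkkk => zzzzzzzzzSkkkkkkkkk => zzzzzzzzzzkkkkkkkkkk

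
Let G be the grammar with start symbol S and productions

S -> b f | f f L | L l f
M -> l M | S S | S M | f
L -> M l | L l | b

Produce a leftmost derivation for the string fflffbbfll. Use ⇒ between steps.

S ⇒ ffL   [S -> f f L]
ffL ⇒ ffLl   [L -> L l]
ffLl ⇒ ffMll   [L -> M l]
ffMll ⇒ fflMll   [M -> l M]
fflMll ⇒ fflSSll   [M -> S S]
fflSSll ⇒ fflffLSll   [S -> f f L]
fflffLSll ⇒ fflffbSll   [L -> b]
fflffbSll ⇒ fflffbbfll   [S -> b f]

S⇒ffL⇒ffLl⇒ffMll⇒fflMll⇒fflSSll⇒fflffLSll⇒fflffbSll⇒fflffbbfll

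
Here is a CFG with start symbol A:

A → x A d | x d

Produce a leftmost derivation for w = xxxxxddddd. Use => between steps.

A => xAd   [A → x A d]
xAd => xxAdd   [A → x A d]
xxAdd => xxxAddd   [A → x A d]
xxxAddd => xxxxAdddd   [A → x A d]
xxxxAdddd => xxxxxddddd   [A → x d]

A=>xAd=>xxAdd=>xxxAddd=>xxxxAdddd=>xxxxxddddd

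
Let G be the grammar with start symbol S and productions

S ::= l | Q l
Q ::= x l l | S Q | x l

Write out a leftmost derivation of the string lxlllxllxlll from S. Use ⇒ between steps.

S⇒Ql⇒SQl⇒QlQl⇒SQlQl⇒lQlQl⇒lxllQl⇒lxllSQl⇒lxllQlQl⇒lxllSQlQl⇒lxlllQlQl⇒lxlllxllQl⇒lxlllxllxlll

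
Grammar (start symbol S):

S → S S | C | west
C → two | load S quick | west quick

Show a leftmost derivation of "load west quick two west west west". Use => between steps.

S => S S   [S → S S]
S S => C S   [S → C]
C S => load S quick S   [C → load S quick]
load S quick S => load west quick S   [S → west]
load west quick S => load west quick S S   [S → S S]
load west quick S S => load west quick C S   [S → C]
load west quick C S => load west quick two S   [C → two]
load west quick two S => load west quick two S S   [S → S S]
load west quick two S S => load west quick two S S S   [S → S S]
load west quick two S S S => load west quick two west S S   [S → west]
load west quick two west S S => load west quick two west west S   [S → west]
load west quick two west west S => load west quick two west west west   [S → west]

S => S S => C S => load S quick S => load west quick S => load west quick S S => load west quick C S => load west quick two S => load west quick two S S => load west quick two S S S => load west quick two west S S => load west quick two west west S => load west quick two west west west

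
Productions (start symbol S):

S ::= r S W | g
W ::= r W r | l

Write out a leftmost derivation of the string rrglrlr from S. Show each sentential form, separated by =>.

S=>rSW=>rrSWW=>rrgWW=>rrglW=>rrglrWr=>rrglrlr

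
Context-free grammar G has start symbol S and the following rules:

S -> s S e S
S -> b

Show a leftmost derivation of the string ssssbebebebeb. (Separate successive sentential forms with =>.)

S => sSeS => ssSeSeS => sssSeSeSeS => ssssSeSeSeSeS => ssssbeSeSeSeS => ssssbebeSeSeS => ssssbebebeSeS => ssssbebebebeS => ssssbebebebeb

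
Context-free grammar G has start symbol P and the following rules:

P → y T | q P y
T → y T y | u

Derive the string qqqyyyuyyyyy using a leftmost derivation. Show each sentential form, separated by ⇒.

P ⇒ qPy ⇒ qqPyy ⇒ qqqPyyy ⇒ qqqyTyyy ⇒ qqqyyTyyyy ⇒ qqqyyyTyyyyy ⇒ qqqyyyuyyyyy

P ⇒ qPy   [P → q P y]
qPy ⇒ qqPyy   [P → q P y]
qqPyy ⇒ qqqPyyy   [P → q P y]
qqqPyyy ⇒ qqqyTyyy   [P → y T]
qqqyTyyy ⇒ qqqyyTyyyy   [T → y T y]
qqqyyTyyyy ⇒ qqqyyyTyyyyy   [T → y T y]
qqqyyyTyyyyy ⇒ qqqyyyuyyyyy   [T → u]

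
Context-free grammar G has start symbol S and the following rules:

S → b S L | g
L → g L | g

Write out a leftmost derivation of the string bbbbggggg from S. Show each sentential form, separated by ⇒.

S ⇒ bSL ⇒ bbSLL ⇒ bbbSLLL ⇒ bbbbSLLLL ⇒ bbbbgLLLL ⇒ bbbbggLLL ⇒ bbbbgggLL ⇒ bbbbggggL ⇒ bbbbggggg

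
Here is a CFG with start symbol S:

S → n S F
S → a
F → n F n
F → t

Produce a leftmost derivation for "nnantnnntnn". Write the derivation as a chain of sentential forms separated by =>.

S => nSF => nnSFF => nnaFF => nnanFnF => nnantnF => nnantnnFn => nnantnnnFnn => nnantnnntnn

S => nSF   [S → n S F]
nSF => nnSFF   [S → n S F]
nnSFF => nnaFF   [S → a]
nnaFF => nnanFnF   [F → n F n]
nnanFnF => nnantnF   [F → t]
nnantnF => nnantnnFn   [F → n F n]
nnantnnFn => nnantnnnFnn   [F → n F n]
nnantnnnFnn => nnantnnntnn   [F → t]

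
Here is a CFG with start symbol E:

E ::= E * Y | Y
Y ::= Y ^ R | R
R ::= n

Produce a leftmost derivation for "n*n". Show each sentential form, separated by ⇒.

E⇒E*Y⇒Y*Y⇒R*Y⇒n*Y⇒n*R⇒n*n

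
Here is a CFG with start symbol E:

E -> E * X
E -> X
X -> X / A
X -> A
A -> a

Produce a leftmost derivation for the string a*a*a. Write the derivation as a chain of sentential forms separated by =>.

E => E*X => E*X*X => X*X*X => A*X*X => a*X*X => a*A*X => a*a*X => a*a*A => a*a*a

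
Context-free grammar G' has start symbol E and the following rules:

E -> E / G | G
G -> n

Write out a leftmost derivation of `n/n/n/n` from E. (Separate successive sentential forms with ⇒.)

E⇒E/G⇒E/G/G⇒E/G/G/G⇒G/G/G/G⇒n/G/G/G⇒n/n/G/G⇒n/n/n/G⇒n/n/n/n

E ⇒ E/G   [E -> E / G]
E/G ⇒ E/G/G   [E -> E / G]
E/G/G ⇒ E/G/G/G   [E -> E / G]
E/G/G/G ⇒ G/G/G/G   [E -> G]
G/G/G/G ⇒ n/G/G/G   [G -> n]
n/G/G/G ⇒ n/n/G/G   [G -> n]
n/n/G/G ⇒ n/n/n/G   [G -> n]
n/n/n/G ⇒ n/n/n/n   [G -> n]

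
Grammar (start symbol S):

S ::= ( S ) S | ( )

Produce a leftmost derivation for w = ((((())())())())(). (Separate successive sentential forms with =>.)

S => (S)S => ((S)S)S => (((S)S)S)S => ((((S)S)S)S)S => ((((())S)S)S)S => ((((())())S)S)S => ((((())())())S)S => ((((())())())())S => ((((())())())())()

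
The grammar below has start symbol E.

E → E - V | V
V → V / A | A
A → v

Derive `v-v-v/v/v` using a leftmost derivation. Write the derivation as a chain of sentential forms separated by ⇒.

E ⇒ E-V   [E → E - V]
E-V ⇒ E-V-V   [E → E - V]
E-V-V ⇒ V-V-V   [E → V]
V-V-V ⇒ A-V-V   [V → A]
A-V-V ⇒ v-V-V   [A → v]
v-V-V ⇒ v-A-V   [V → A]
v-A-V ⇒ v-v-V   [A → v]
v-v-V ⇒ v-v-V/A   [V → V / A]
v-v-V/A ⇒ v-v-V/A/A   [V → V / A]
v-v-V/A/A ⇒ v-v-A/A/A   [V → A]
v-v-A/A/A ⇒ v-v-v/A/A   [A → v]
v-v-v/A/A ⇒ v-v-v/v/A   [A → v]
v-v-v/v/A ⇒ v-v-v/v/v   [A → v]

E ⇒ E-V ⇒ E-V-V ⇒ V-V-V ⇒ A-V-V ⇒ v-V-V ⇒ v-A-V ⇒ v-v-V ⇒ v-v-V/A ⇒ v-v-V/A/A ⇒ v-v-A/A/A ⇒ v-v-v/A/A ⇒ v-v-v/v/A ⇒ v-v-v/v/v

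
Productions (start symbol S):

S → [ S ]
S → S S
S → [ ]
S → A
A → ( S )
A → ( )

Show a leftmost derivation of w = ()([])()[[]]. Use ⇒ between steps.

S ⇒ SS   [S → S S]
SS ⇒ SSS   [S → S S]
SSS ⇒ SSSS   [S → S S]
SSSS ⇒ ASSS   [S → A]
ASSS ⇒ ()SSS   [A → ( )]
()SSS ⇒ ()ASS   [S → A]
()ASS ⇒ ()(S)SS   [A → ( S )]
()(S)SS ⇒ ()([])SS   [S → [ ]]
()([])SS ⇒ ()([])AS   [S → A]
()([])AS ⇒ ()([])()S   [A → ( )]
()([])()S ⇒ ()([])()[S]   [S → [ S ]]
()([])()[S] ⇒ ()([])()[[]]   [S → [ ]]

S⇒SS⇒SSS⇒SSSS⇒ASSS⇒()SSS⇒()ASS⇒()(S)SS⇒()([])SS⇒()([])AS⇒()([])()S⇒()([])()[S]⇒()([])()[[]]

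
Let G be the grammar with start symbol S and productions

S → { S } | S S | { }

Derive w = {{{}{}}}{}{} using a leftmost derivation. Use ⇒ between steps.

S ⇒ SS ⇒ SSS ⇒ {S}SS ⇒ {{S}}SS ⇒ {{SS}}SS ⇒ {{{}S}}SS ⇒ {{{}{}}}SS ⇒ {{{}{}}}{}S ⇒ {{{}{}}}{}{}

S ⇒ SS   [S → S S]
SS ⇒ SSS   [S → S S]
SSS ⇒ {S}SS   [S → { S }]
{S}SS ⇒ {{S}}SS   [S → { S }]
{{S}}SS ⇒ {{SS}}SS   [S → S S]
{{SS}}SS ⇒ {{{}S}}SS   [S → { }]
{{{}S}}SS ⇒ {{{}{}}}SS   [S → { }]
{{{}{}}}SS ⇒ {{{}{}}}{}S   [S → { }]
{{{}{}}}{}S ⇒ {{{}{}}}{}{}   [S → { }]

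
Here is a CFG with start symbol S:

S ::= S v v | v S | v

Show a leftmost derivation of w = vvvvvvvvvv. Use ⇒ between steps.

S⇒vS⇒vSvv⇒vSvvvv⇒vSvvvvvv⇒vSvvvvvvvv⇒vvvvvvvvvv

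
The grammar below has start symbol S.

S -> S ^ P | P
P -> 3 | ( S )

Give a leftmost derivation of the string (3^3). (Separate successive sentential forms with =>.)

S => P   [S -> P]
P => (S)   [P -> ( S )]
(S) => (S^P)   [S -> S ^ P]
(S^P) => (P^P)   [S -> P]
(P^P) => (3^P)   [P -> 3]
(3^P) => (3^3)   [P -> 3]

S => P => (S) => (S^P) => (P^P) => (3^P) => (3^3)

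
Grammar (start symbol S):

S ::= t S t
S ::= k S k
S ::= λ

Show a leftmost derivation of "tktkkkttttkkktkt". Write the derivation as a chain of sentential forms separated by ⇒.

S ⇒ tSt ⇒ tkSkt ⇒ tktStkt ⇒ tktkSktkt ⇒ tktkkSkktkt ⇒ tktkkkSkkktkt ⇒ tktkkktStkkktkt ⇒ tktkkkttSttkkktkt ⇒ tktkkkttttkkktkt

S ⇒ tSt   [S ::= t S t]
tSt ⇒ tkSkt   [S ::= k S k]
tkSkt ⇒ tktStkt   [S ::= t S t]
tktStkt ⇒ tktkSktkt   [S ::= k S k]
tktkSktkt ⇒ tktkkSkktkt   [S ::= k S k]
tktkkSkktkt ⇒ tktkkkSkkktkt   [S ::= k S k]
tktkkkSkkktkt ⇒ tktkkktStkkktkt   [S ::= t S t]
tktkkktStkkktkt ⇒ tktkkkttSttkkktkt   [S ::= t S t]
tktkkkttSttkkktkt ⇒ tktkkkttttkkktkt   [S ::= λ]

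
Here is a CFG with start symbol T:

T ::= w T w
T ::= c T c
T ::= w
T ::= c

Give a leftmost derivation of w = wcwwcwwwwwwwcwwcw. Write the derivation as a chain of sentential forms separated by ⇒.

T ⇒ wTw   [T ::= w T w]
wTw ⇒ wcTcw   [T ::= c T c]
wcTcw ⇒ wcwTwcw   [T ::= w T w]
wcwTwcw ⇒ wcwwTwwcw   [T ::= w T w]
wcwwTwwcw ⇒ wcwwcTcwwcw   [T ::= c T c]
wcwwcTcwwcw ⇒ wcwwcwTwcwwcw   [T ::= w T w]
wcwwcwTwcwwcw ⇒ wcwwcwwTwwcwwcw   [T ::= w T w]
wcwwcwwTwwcwwcw ⇒ wcwwcwwwTwwwcwwcw   [T ::= w T w]
wcwwcwwwTwwwcwwcw ⇒ wcwwcwwwwwwwcwwcw   [T ::= w]

T⇒wTw⇒wcTcw⇒wcwTwcw⇒wcwwTwwcw⇒wcwwcTcwwcw⇒wcwwcwTwcwwcw⇒wcwwcwwTwwcwwcw⇒wcwwcwwwTwwwcwwcw⇒wcwwcwwwwwwwcwwcw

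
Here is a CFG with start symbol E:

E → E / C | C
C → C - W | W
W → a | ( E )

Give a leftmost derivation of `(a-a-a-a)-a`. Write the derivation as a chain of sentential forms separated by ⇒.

E ⇒ C   [E → C]
C ⇒ C-W   [C → C - W]
C-W ⇒ W-W   [C → W]
W-W ⇒ (E)-W   [W → ( E )]
(E)-W ⇒ (C)-W   [E → C]
(C)-W ⇒ (C-W)-W   [C → C - W]
(C-W)-W ⇒ (C-W-W)-W   [C → C - W]
(C-W-W)-W ⇒ (C-W-W-W)-W   [C → C - W]
(C-W-W-W)-W ⇒ (W-W-W-W)-W   [C → W]
(W-W-W-W)-W ⇒ (a-W-W-W)-W   [W → a]
(a-W-W-W)-W ⇒ (a-a-W-W)-W   [W → a]
(a-a-W-W)-W ⇒ (a-a-a-W)-W   [W → a]
(a-a-a-W)-W ⇒ (a-a-a-a)-W   [W → a]
(a-a-a-a)-W ⇒ (a-a-a-a)-a   [W → a]

E ⇒ C ⇒ C-W ⇒ W-W ⇒ (E)-W ⇒ (C)-W ⇒ (C-W)-W ⇒ (C-W-W)-W ⇒ (C-W-W-W)-W ⇒ (W-W-W-W)-W ⇒ (a-W-W-W)-W ⇒ (a-a-W-W)-W ⇒ (a-a-a-W)-W ⇒ (a-a-a-a)-W ⇒ (a-a-a-a)-a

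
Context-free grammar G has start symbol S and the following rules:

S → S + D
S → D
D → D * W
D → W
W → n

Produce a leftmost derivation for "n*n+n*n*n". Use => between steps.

S => S+D => D+D => D*W+D => W*W+D => n*W+D => n*n+D => n*n+D*W => n*n+D*W*W => n*n+W*W*W => n*n+n*W*W => n*n+n*n*W => n*n+n*n*n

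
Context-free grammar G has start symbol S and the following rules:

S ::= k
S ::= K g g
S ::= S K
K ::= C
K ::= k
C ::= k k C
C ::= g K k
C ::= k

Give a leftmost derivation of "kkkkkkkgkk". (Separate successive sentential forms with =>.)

S => SK   [S ::= S K]
SK => kK   [S ::= k]
kK => kC   [K ::= C]
kC => kkkC   [C ::= k k C]
kkkC => kkkkkC   [C ::= k k C]
kkkkkC => kkkkkkkC   [C ::= k k C]
kkkkkkkC => kkkkkkkgKk   [C ::= g K k]
kkkkkkkgKk => kkkkkkkgkk   [K ::= k]

S => SK => kK => kC => kkkC => kkkkkC => kkkkkkkC => kkkkkkkgKk => kkkkkkkgkk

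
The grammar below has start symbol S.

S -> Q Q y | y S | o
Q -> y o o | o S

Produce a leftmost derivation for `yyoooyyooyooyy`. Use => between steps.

S=>yS=>yQQy=>yyooQy=>yyoooSy=>yyoooySy=>yyoooyySy=>yyoooyyQQyy=>yyoooyyoSQyy=>yyoooyyooQyy=>yyoooyyooyooyy

S => yS   [S -> y S]
yS => yQQy   [S -> Q Q y]
yQQy => yyooQy   [Q -> y o o]
yyooQy => yyoooSy   [Q -> o S]
yyoooSy => yyoooySy   [S -> y S]
yyoooySy => yyoooyySy   [S -> y S]
yyoooyySy => yyoooyyQQyy   [S -> Q Q y]
yyoooyyQQyy => yyoooyyoSQyy   [Q -> o S]
yyoooyyoSQyy => yyoooyyooQyy   [S -> o]
yyoooyyooQyy => yyoooyyooyooyy   [Q -> y o o]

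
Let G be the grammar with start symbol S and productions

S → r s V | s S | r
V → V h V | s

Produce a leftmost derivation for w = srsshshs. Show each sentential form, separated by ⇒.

S ⇒ sS   [S → s S]
sS ⇒ srsV   [S → r s V]
srsV ⇒ srsVhV   [V → V h V]
srsVhV ⇒ srsVhVhV   [V → V h V]
srsVhVhV ⇒ srsshVhV   [V → s]
srsshVhV ⇒ srsshshV   [V → s]
srsshshV ⇒ srsshshs   [V → s]

S ⇒ sS ⇒ srsV ⇒ srsVhV ⇒ srsVhVhV ⇒ srsshVhV ⇒ srsshshV ⇒ srsshshs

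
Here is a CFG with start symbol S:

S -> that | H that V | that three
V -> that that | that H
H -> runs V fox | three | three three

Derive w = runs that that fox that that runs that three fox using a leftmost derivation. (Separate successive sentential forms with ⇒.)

S ⇒ H that V ⇒ runs V fox that V ⇒ runs that that fox that V ⇒ runs that that fox that that H ⇒ runs that that fox that that runs V fox ⇒ runs that that fox that that runs that H fox ⇒ runs that that fox that that runs that three fox

S ⇒ H that V   [S -> H that V]
H that V ⇒ runs V fox that V   [H -> runs V fox]
runs V fox that V ⇒ runs that that fox that V   [V -> that that]
runs that that fox that V ⇒ runs that that fox that that H   [V -> that H]
runs that that fox that that H ⇒ runs that that fox that that runs V fox   [H -> runs V fox]
runs that that fox that that runs V fox ⇒ runs that that fox that that runs that H fox   [V -> that H]
runs that that fox that that runs that H fox ⇒ runs that that fox that that runs that three fox   [H -> three]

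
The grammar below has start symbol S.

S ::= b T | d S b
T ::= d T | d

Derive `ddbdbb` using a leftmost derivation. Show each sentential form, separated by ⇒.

S ⇒ dSb   [S ::= d S b]
dSb ⇒ ddSbb   [S ::= d S b]
ddSbb ⇒ ddbTbb   [S ::= b T]
ddbTbb ⇒ ddbdbb   [T ::= d]

S⇒dSb⇒ddSbb⇒ddbTbb⇒ddbdbb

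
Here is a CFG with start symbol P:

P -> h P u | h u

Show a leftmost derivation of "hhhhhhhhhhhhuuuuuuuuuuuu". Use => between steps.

P=>hPu=>hhPuu=>hhhPuuu=>hhhhPuuuu=>hhhhhPuuuuu=>hhhhhhPuuuuuu=>hhhhhhhPuuuuuuu=>hhhhhhhhPuuuuuuuu=>hhhhhhhhhPuuuuuuuuu=>hhhhhhhhhhPuuuuuuuuuu=>hhhhhhhhhhhPuuuuuuuuuuu=>hhhhhhhhhhhhuuuuuuuuuuuu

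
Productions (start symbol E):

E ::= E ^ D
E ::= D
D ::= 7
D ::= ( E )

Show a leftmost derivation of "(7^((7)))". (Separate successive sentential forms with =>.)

E=>D=>(E)=>(E^D)=>(D^D)=>(7^D)=>(7^(E))=>(7^(D))=>(7^((E)))=>(7^((D)))=>(7^((7)))

E => D   [E ::= D]
D => (E)   [D ::= ( E )]
(E) => (E^D)   [E ::= E ^ D]
(E^D) => (D^D)   [E ::= D]
(D^D) => (7^D)   [D ::= 7]
(7^D) => (7^(E))   [D ::= ( E )]
(7^(E)) => (7^(D))   [E ::= D]
(7^(D)) => (7^((E)))   [D ::= ( E )]
(7^((E))) => (7^((D)))   [E ::= D]
(7^((D))) => (7^((7)))   [D ::= 7]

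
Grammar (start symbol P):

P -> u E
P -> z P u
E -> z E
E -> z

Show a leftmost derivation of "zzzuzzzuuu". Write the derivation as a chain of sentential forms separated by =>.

P => zPu => zzPuu => zzzPuuu => zzzuEuuu => zzzuzEuuu => zzzuzzEuuu => zzzuzzzuuu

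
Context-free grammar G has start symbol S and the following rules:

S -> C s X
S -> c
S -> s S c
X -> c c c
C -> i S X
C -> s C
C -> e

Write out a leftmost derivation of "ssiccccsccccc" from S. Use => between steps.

S => sSc => ssScc => ssCsXcc => ssiSXsXcc => ssicXsXcc => ssiccccsXcc => ssiccccsccccc

S => sSc   [S -> s S c]
sSc => ssScc   [S -> s S c]
ssScc => ssCsXcc   [S -> C s X]
ssCsXcc => ssiSXsXcc   [C -> i S X]
ssiSXsXcc => ssicXsXcc   [S -> c]
ssicXsXcc => ssiccccsXcc   [X -> c c c]
ssiccccsXcc => ssiccccsccccc   [X -> c c c]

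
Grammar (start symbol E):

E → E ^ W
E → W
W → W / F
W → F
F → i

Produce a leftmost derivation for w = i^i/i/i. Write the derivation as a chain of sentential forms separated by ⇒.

E ⇒ E^W   [E → E ^ W]
E^W ⇒ W^W   [E → W]
W^W ⇒ F^W   [W → F]
F^W ⇒ i^W   [F → i]
i^W ⇒ i^W/F   [W → W / F]
i^W/F ⇒ i^W/F/F   [W → W / F]
i^W/F/F ⇒ i^F/F/F   [W → F]
i^F/F/F ⇒ i^i/F/F   [F → i]
i^i/F/F ⇒ i^i/i/F   [F → i]
i^i/i/F ⇒ i^i/i/i   [F → i]

E ⇒ E^W ⇒ W^W ⇒ F^W ⇒ i^W ⇒ i^W/F ⇒ i^W/F/F ⇒ i^F/F/F ⇒ i^i/F/F ⇒ i^i/i/F ⇒ i^i/i/i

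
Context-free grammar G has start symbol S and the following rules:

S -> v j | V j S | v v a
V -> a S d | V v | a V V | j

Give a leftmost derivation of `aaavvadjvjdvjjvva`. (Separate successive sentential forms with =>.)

S => VjS   [S -> V j S]
VjS => aVVjS   [V -> a V V]
aVVjS => aVvVjS   [V -> V v]
aVvVjS => aaSdvVjS   [V -> a S d]
aaSdvVjS => aaVjSdvVjS   [S -> V j S]
aaVjSdvVjS => aaaSdjSdvVjS   [V -> a S d]
aaaSdjSdvVjS => aaavvadjSdvVjS   [S -> v v a]
aaavvadjSdvVjS => aaavvadjvjdvVjS   [S -> v j]
aaavvadjvjdvVjS => aaavvadjvjdvjjS   [V -> j]
aaavvadjvjdvjjS => aaavvadjvjdvjjvva   [S -> v v a]

S => VjS => aVVjS => aVvVjS => aaSdvVjS => aaVjSdvVjS => aaaSdjSdvVjS => aaavvadjSdvVjS => aaavvadjvjdvVjS => aaavvadjvjdvjjS => aaavvadjvjdvjjvva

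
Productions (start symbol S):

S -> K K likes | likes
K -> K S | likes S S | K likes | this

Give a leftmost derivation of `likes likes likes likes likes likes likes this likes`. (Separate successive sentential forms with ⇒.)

S ⇒ K K likes ⇒ K likes K likes ⇒ K likes likes K likes ⇒ K likes likes likes K likes ⇒ K likes likes likes likes K likes ⇒ likes S S likes likes likes likes K likes ⇒ likes likes S likes likes likes likes K likes ⇒ likes likes likes likes likes likes likes K likes ⇒ likes likes likes likes likes likes likes this likes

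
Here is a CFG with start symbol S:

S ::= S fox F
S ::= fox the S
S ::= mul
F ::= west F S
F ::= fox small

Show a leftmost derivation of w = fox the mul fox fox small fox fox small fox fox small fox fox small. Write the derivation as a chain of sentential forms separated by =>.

S => fox the S   [S ::= fox the S]
fox the S => fox the S fox F   [S ::= S fox F]
fox the S fox F => fox the S fox F fox F   [S ::= S fox F]
fox the S fox F fox F => fox the S fox F fox F fox F   [S ::= S fox F]
fox the S fox F fox F fox F => fox the S fox F fox F fox F fox F   [S ::= S fox F]
fox the S fox F fox F fox F fox F => fox the mul fox F fox F fox F fox F   [S ::= mul]
fox the mul fox F fox F fox F fox F => fox the mul fox fox small fox F fox F fox F   [F ::= fox small]
fox the mul fox fox small fox F fox F fox F => fox the mul fox fox small fox fox small fox F fox F   [F ::= fox small]
fox the mul fox fox small fox fox small fox F fox F => fox the mul fox fox small fox fox small fox fox small fox F   [F ::= fox small]
fox the mul fox fox small fox fox small fox fox small fox F => fox the mul fox fox small fox fox small fox fox small fox fox small   [F ::= fox small]

S => fox the S => fox the S fox F => fox the S fox F fox F => fox the S fox F fox F fox F => fox the S fox F fox F fox F fox F => fox the mul fox F fox F fox F fox F => fox the mul fox fox small fox F fox F fox F => fox the mul fox fox small fox fox small fox F fox F => fox the mul fox fox small fox fox small fox fox small fox F => fox the mul fox fox small fox fox small fox fox small fox fox small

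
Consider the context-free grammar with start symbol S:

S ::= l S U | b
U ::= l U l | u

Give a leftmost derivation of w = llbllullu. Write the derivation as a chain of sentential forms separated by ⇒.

S ⇒ lSU ⇒ llSUU ⇒ llbUU ⇒ llblUlU ⇒ llbllUllU ⇒ llbllullU ⇒ llbllullu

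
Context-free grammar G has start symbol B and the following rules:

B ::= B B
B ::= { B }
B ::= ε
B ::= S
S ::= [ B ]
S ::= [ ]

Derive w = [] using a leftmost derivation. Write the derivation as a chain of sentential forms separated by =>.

B=>BB=>SB=>[]B=>[]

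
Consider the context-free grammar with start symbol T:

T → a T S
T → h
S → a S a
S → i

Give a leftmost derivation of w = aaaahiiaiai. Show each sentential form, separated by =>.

T => aTS => aaTSS => aaaTSSS => aaaaTSSSS => aaaahSSSS => aaaahiSSS => aaaahiiSS => aaaahiiaSaS => aaaahiiaiaS => aaaahiiaiai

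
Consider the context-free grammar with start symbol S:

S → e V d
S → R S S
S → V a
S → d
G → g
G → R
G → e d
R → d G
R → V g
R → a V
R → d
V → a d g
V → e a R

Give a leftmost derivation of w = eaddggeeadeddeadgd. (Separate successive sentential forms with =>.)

S => RSS => VgSS => eaRgSS => eadGgSS => eadRgSS => eaddGgSS => eaddggSS => eaddggeVdS => eaddggeeaRdS => eaddggeeadGdS => eaddggeeadeddS => eaddggeeadeddeVd => eaddggeeadeddeadgd

S => RSS   [S → R S S]
RSS => VgSS   [R → V g]
VgSS => eaRgSS   [V → e a R]
eaRgSS => eadGgSS   [R → d G]
eadGgSS => eadRgSS   [G → R]
eadRgSS => eaddGgSS   [R → d G]
eaddGgSS => eaddggSS   [G → g]
eaddggSS => eaddggeVdS   [S → e V d]
eaddggeVdS => eaddggeeaRdS   [V → e a R]
eaddggeeaRdS => eaddggeeadGdS   [R → d G]
eaddggeeadGdS => eaddggeeadeddS   [G → e d]
eaddggeeadeddS => eaddggeeadeddeVd   [S → e V d]
eaddggeeadeddeVd => eaddggeeadeddeadgd   [V → a d g]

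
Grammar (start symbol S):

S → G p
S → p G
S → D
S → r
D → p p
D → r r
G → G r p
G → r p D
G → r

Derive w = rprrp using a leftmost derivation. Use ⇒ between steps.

S ⇒ Gp ⇒ rpDp ⇒ rprrp

S ⇒ Gp   [S → G p]
Gp ⇒ rpDp   [G → r p D]
rpDp ⇒ rprrp   [D → r r]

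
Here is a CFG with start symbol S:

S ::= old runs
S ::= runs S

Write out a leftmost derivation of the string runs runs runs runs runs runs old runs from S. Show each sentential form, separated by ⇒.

S ⇒ runs S   [S ::= runs S]
runs S ⇒ runs runs S   [S ::= runs S]
runs runs S ⇒ runs runs runs S   [S ::= runs S]
runs runs runs S ⇒ runs runs runs runs S   [S ::= runs S]
runs runs runs runs S ⇒ runs runs runs runs runs S   [S ::= runs S]
runs runs runs runs runs S ⇒ runs runs runs runs runs runs S   [S ::= runs S]
runs runs runs runs runs runs S ⇒ runs runs runs runs runs runs old runs   [S ::= old runs]

S ⇒ runs S ⇒ runs runs S ⇒ runs runs runs S ⇒ runs runs runs runs S ⇒ runs runs runs runs runs S ⇒ runs runs runs runs runs runs S ⇒ runs runs runs runs runs runs old runs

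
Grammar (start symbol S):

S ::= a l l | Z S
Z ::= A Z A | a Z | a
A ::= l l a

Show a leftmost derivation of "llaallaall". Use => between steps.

S => ZS => AZAS => llaZAS => llaaAS => llaallaS => llaallaall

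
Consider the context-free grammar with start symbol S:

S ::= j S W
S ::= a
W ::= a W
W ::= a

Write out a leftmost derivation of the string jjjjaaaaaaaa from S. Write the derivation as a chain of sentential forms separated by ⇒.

S ⇒ jSW ⇒ jjSWW ⇒ jjjSWWW ⇒ jjjjSWWWW ⇒ jjjjaWWWW ⇒ jjjjaaWWWW ⇒ jjjjaaaWWWW ⇒ jjjjaaaaWWWW ⇒ jjjjaaaaaWWW ⇒ jjjjaaaaaaWW ⇒ jjjjaaaaaaaW ⇒ jjjjaaaaaaaa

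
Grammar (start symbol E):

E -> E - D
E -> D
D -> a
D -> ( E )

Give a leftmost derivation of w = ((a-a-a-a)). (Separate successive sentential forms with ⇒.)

E⇒D⇒(E)⇒(D)⇒((E))⇒((E-D))⇒((E-D-D))⇒((E-D-D-D))⇒((D-D-D-D))⇒((a-D-D-D))⇒((a-a-D-D))⇒((a-a-a-D))⇒((a-a-a-a))

E ⇒ D   [E -> D]
D ⇒ (E)   [D -> ( E )]
(E) ⇒ (D)   [E -> D]
(D) ⇒ ((E))   [D -> ( E )]
((E)) ⇒ ((E-D))   [E -> E - D]
((E-D)) ⇒ ((E-D-D))   [E -> E - D]
((E-D-D)) ⇒ ((E-D-D-D))   [E -> E - D]
((E-D-D-D)) ⇒ ((D-D-D-D))   [E -> D]
((D-D-D-D)) ⇒ ((a-D-D-D))   [D -> a]
((a-D-D-D)) ⇒ ((a-a-D-D))   [D -> a]
((a-a-D-D)) ⇒ ((a-a-a-D))   [D -> a]
((a-a-a-D)) ⇒ ((a-a-a-a))   [D -> a]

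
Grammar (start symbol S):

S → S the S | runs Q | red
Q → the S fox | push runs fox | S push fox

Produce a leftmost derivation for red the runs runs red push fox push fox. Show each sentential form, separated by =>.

S => S the S => red the S => red the runs Q => red the runs S push fox => red the runs runs Q push fox => red the runs runs S push fox push fox => red the runs runs red push fox push fox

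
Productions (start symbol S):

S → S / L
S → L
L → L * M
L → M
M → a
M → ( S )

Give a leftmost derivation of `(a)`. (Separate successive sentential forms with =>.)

S => L   [S → L]
L => M   [L → M]
M => (S)   [M → ( S )]
(S) => (L)   [S → L]
(L) => (M)   [L → M]
(M) => (a)   [M → a]

S => L => M => (S) => (L) => (M) => (a)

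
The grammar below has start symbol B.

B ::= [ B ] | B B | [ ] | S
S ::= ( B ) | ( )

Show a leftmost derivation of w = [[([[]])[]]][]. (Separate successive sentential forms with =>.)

B => BB => [B]B => [[B]]B => [[BB]]B => [[SB]]B => [[(B)B]]B => [[([B])B]]B => [[([[]])B]]B => [[([[]])[]]]B => [[([[]])[]]][]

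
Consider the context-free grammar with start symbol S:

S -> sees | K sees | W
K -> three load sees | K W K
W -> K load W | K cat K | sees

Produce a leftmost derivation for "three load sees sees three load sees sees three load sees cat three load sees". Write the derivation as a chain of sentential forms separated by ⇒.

S ⇒ W   [S -> W]
W ⇒ K cat K   [W -> K cat K]
K cat K ⇒ K W K cat K   [K -> K W K]
K W K cat K ⇒ K W K W K cat K   [K -> K W K]
K W K W K cat K ⇒ three load sees W K W K cat K   [K -> three load sees]
three load sees W K W K cat K ⇒ three load sees sees K W K cat K   [W -> sees]
three load sees sees K W K cat K ⇒ three load sees sees three load sees W K cat K   [K -> three load sees]
three load sees sees three load sees W K cat K ⇒ three load sees sees three load sees sees K cat K   [W -> sees]
three load sees sees three load sees sees K cat K ⇒ three load sees sees three load sees sees three load sees cat K   [K -> three load sees]
three load sees sees three load sees sees three load sees cat K ⇒ three load sees sees three load sees sees three load sees cat three load sees   [K -> three load sees]

S ⇒ W ⇒ K cat K ⇒ K W K cat K ⇒ K W K W K cat K ⇒ three load sees W K W K cat K ⇒ three load sees sees K W K cat K ⇒ three load sees sees three load sees W K cat K ⇒ three load sees sees three load sees sees K cat K ⇒ three load sees sees three load sees sees three load sees cat K ⇒ three load sees sees three load sees sees three load sees cat three load sees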